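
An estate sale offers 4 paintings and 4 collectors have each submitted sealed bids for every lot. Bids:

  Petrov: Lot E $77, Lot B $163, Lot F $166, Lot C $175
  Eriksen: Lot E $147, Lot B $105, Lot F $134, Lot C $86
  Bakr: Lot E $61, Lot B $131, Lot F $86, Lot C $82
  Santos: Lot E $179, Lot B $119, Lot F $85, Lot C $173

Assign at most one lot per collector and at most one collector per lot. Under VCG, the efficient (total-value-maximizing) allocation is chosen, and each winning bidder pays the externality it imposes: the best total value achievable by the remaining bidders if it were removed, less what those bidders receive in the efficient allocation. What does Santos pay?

Santos pays $13.

Efficient allocation: Petrov→Lot C ($175), Eriksen→Lot F ($134), Bakr→Lot B ($131), Santos→Lot E ($179); total welfare W = $619.
Santos receives Lot E at value $179, so the others get W − 179 = $440.
Without Santos: best allocation of the remaining 3 bidders over all 4 lots is Petrov→Lot C ($175), Eriksen→Lot E ($147), Bakr→Lot B ($131), total $453.
VCG payment = (others' best without Santos) − (others' welfare with Santos) = 453 − 440 = $13.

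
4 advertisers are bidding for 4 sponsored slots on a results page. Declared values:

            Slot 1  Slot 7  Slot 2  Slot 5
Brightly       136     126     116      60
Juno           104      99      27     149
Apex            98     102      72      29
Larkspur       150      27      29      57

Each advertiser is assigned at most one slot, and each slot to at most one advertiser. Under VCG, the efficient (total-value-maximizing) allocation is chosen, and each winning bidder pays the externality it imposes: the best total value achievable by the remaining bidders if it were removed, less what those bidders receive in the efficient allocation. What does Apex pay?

Apex pays $10.

Efficient allocation: Brightly→Slot 2 ($116), Juno→Slot 5 ($149), Apex→Slot 7 ($102), Larkspur→Slot 1 ($150); total welfare W = $517.
Apex receives Slot 7 at value $102, so the others get W − 102 = $415.
Without Apex: best allocation of the remaining 3 bidders over all 4 slots is Brightly→Slot 7 ($126), Juno→Slot 5 ($149), Larkspur→Slot 1 ($150), total $425.
VCG payment = (others' best without Apex) − (others' welfare with Apex) = 425 − 415 = $10.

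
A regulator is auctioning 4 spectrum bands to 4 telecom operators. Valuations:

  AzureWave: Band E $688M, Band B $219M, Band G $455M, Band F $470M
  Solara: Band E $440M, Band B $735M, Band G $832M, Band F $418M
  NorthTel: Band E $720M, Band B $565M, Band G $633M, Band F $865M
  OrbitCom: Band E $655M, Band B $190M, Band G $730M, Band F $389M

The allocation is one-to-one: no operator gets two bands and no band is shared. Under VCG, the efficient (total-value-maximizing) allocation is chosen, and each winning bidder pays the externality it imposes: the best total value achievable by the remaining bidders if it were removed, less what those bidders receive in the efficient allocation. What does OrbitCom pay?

OrbitCom pays $97M.

Efficient allocation: AzureWave→Band E ($688M), Solara→Band B ($735M), NorthTel→Band F ($865M), OrbitCom→Band G ($730M); total welfare W = $3018M.
OrbitCom receives Band G at value $730M, so the others get W − 730 = $2288M.
Without OrbitCom: best allocation of the remaining 3 bidders over all 4 bands is AzureWave→Band E ($688M), Solara→Band G ($832M), NorthTel→Band F ($865M), total $2385M.
VCG payment = (others' best without OrbitCom) − (others' welfare with OrbitCom) = 2385 − 2288 = $97M.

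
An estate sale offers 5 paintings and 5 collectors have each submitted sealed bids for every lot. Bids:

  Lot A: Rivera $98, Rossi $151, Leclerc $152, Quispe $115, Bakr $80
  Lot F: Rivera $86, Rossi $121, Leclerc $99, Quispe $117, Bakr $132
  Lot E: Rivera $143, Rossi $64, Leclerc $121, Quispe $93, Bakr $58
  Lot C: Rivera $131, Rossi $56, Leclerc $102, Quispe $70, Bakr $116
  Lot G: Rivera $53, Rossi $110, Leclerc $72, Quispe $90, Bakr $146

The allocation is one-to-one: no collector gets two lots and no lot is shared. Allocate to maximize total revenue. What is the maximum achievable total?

Max total: $666

Optimal: Rivera→Lot C ($131), Rossi→Lot A ($151), Leclerc→Lot E ($121), Quispe→Lot F ($117), Bakr→Lot G ($146) — total 131+151+121+117+146 = $666.
Row-greedy (each collector in turn takes its best remaining lot) gives $659, worse by 7.
Swapping Rossi↔Bakr (Rossi→Lot G $110, Bakr→Lot A $80) loses 107.
No other one-to-one assignment exceeds $666.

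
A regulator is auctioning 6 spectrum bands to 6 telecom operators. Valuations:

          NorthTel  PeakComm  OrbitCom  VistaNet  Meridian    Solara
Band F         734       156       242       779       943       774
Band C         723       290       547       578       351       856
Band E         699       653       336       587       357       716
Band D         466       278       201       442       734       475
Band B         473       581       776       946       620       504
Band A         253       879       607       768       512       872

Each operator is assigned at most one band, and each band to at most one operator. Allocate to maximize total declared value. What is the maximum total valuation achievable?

This is the linear assignment problem.
Optimal: NorthTel→Band E ($699M), PeakComm→Band A ($879M), OrbitCom→Band B ($776M), VistaNet→Band F ($779M), Meridian→Band D ($734M), Solara→Band C ($856M) — total 699+879+776+779+734+856 = $4723M.
Next-best assignment: NorthTel→Band C, PeakComm→Band A, OrbitCom→Band B, VistaNet→Band F, Meridian→Band D, Solara→Band E = $4607M.
Checked against all permutations: $4723M is optimal.

Maximum total: $4723M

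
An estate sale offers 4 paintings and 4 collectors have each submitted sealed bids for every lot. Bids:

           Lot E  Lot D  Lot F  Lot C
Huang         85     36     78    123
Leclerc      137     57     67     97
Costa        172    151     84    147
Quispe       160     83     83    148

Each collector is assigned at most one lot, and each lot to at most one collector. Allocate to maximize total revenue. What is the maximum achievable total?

Optimal: Huang→Lot F ($78), Leclerc→Lot E ($137), Costa→Lot D ($151), Quispe→Lot C ($148) — total 78+137+151+148 = $514.
Column-greedy (each lot in turn goes to its best remaining collector) gives $430, worse by 84.

Max total: $514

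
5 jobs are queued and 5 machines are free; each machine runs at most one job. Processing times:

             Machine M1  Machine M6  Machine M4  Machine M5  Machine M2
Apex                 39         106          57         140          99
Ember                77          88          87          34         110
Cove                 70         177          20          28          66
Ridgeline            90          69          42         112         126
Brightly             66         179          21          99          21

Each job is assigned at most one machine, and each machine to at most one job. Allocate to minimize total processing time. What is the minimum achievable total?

Min total: 183 min

This is the linear assignment problem.
Optimal: Apex→Machine M1 (39 min), Ember→Machine M5 (34 min), Cove→Machine M4 (20 min), Ridgeline→Machine M6 (69 min), Brightly→Machine M2 (21 min) — total 39+34+20+69+21 = 183 min.
Swapping Ember↔Cove (Ember→Machine M4 87 min, Cove→Machine M5 28 min) adds 61.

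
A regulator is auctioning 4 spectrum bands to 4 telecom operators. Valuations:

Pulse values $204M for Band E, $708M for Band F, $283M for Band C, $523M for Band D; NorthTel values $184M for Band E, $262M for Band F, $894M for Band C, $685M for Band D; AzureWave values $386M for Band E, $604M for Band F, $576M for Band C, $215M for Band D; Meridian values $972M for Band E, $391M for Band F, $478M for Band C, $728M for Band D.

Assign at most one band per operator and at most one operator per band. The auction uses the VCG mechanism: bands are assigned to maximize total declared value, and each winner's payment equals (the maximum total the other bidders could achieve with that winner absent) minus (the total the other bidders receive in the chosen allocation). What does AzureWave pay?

AzureWave pays $185M.

Efficient allocation: Pulse→Band D ($523M), NorthTel→Band C ($894M), AzureWave→Band F ($604M), Meridian→Band E ($972M); total welfare W = $2993M.
AzureWave receives Band F at value $604M, so the others get W − 604 = $2389M.
Without AzureWave: best allocation of the remaining 3 bidders over all 4 bands is Pulse→Band F ($708M), NorthTel→Band C ($894M), Meridian→Band E ($972M), total $2574M.
VCG payment = (others' best without AzureWave) − (others' welfare with AzureWave) = 2574 − 2389 = $185M.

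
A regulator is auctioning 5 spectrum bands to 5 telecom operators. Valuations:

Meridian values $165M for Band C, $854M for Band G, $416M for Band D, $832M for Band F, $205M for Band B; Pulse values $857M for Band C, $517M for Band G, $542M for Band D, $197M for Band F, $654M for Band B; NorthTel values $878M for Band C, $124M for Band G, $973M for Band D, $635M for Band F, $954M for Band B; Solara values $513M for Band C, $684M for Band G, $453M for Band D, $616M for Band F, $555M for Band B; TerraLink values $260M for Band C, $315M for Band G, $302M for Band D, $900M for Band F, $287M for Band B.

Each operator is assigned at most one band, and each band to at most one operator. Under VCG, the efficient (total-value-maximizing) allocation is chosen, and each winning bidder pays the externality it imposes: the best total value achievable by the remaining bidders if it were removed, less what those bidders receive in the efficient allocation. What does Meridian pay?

Meridian pays $129M.

Efficient allocation: Meridian→Band G ($854M), Pulse→Band C ($857M), NorthTel→Band D ($973M), Solara→Band B ($555M), TerraLink→Band F ($900M); total welfare W = $4139M.
Meridian receives Band G at value $854M, so the others get W − 854 = $3285M.
Without Meridian: best allocation of the remaining 4 bidders over all 5 bands is Pulse→Band C ($857M), NorthTel→Band D ($973M), Solara→Band G ($684M), TerraLink→Band F ($900M), total $3414M.
VCG payment = (others' best without Meridian) − (others' welfare with Meridian) = 3414 − 3285 = $129M.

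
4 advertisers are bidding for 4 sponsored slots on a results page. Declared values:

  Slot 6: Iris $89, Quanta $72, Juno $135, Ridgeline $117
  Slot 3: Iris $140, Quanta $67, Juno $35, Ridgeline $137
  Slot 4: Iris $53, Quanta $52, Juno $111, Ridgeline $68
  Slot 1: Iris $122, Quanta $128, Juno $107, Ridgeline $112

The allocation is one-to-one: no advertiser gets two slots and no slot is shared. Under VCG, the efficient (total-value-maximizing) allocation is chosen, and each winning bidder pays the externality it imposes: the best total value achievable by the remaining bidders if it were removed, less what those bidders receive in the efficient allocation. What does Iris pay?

Iris pays $44.

Efficient allocation: Iris→Slot 3 ($140), Quanta→Slot 1 ($128), Juno→Slot 4 ($111), Ridgeline→Slot 6 ($117); total welfare W = $496.
Iris receives Slot 3 at value $140, so the others get W − 140 = $356.
Without Iris: best allocation of the remaining 3 bidders over all 4 slots is Quanta→Slot 1 ($128), Juno→Slot 6 ($135), Ridgeline→Slot 3 ($137), total $400.
VCG payment = (others' best without Iris) − (others' welfare with Iris) = 400 − 356 = $44.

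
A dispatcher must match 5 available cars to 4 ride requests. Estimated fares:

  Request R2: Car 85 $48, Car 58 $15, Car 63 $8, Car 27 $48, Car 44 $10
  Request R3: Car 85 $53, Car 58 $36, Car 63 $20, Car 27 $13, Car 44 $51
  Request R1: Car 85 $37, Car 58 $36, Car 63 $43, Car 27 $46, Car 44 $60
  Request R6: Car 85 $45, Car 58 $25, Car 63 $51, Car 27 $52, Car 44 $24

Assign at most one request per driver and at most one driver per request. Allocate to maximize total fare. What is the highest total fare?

Max total: $212

Optimal: Car 27→Request R2 ($48), Car 85→Request R3 ($53), Car 44→Request R1 ($60), Car 63→Request R6 ($51) — total 48+53+60+51 = $212.
Row-greedy (each driver in turn takes its best remaining request) gives $188, worse by 24.
Next-best assignment: Car 85→Request R2, Car 58→Request R3, Car 44→Request R1, Car 27→Request R6 = $196.
Swapping Car 27↔Car 44 (Car 27→Request R1 $46, Car 44→Request R2 $10) loses 52.
No other one-to-one assignment exceeds $212.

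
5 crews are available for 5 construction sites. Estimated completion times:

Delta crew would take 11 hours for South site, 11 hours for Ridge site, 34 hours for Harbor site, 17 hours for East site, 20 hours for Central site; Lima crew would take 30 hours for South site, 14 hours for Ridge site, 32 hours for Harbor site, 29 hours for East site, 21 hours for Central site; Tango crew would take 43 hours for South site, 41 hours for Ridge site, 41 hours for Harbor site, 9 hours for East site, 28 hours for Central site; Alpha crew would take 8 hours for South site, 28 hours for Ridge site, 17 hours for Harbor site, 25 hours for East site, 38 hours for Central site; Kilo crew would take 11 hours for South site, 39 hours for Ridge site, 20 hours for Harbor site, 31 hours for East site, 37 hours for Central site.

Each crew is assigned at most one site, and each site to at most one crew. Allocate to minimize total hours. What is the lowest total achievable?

Optimal: Delta crew→Ridge site (11 hours), Lima crew→Central site (21 hours), Tango crew→East site (9 hours), Alpha crew→South site (8 hours), Kilo crew→Harbor site (20 hours) — total 11+21+9+8+20 = 69 hours.
Row-greedy (each crew in turn takes its cheapest remaining site) gives 88 hours, worse by 19.
Checked against all permutations: 69 hours is optimal.

Minimum total: 69 hours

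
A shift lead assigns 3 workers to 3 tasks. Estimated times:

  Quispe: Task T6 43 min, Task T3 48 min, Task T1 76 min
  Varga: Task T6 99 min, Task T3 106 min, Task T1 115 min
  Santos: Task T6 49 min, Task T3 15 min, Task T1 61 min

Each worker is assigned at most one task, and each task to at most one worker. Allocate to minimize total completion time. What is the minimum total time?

Optimal: Quispe→Task T6 (43 min), Varga→Task T1 (115 min), Santos→Task T3 (15 min) — total 43+115+15 = 173 min.
Row-greedy (each worker in turn takes its cheapest remaining task) gives 210 min, worse by 37.
Next-best assignment: Quispe→Task T1, Varga→Task T6, Santos→Task T3 = 190 min.

Min total: 173 min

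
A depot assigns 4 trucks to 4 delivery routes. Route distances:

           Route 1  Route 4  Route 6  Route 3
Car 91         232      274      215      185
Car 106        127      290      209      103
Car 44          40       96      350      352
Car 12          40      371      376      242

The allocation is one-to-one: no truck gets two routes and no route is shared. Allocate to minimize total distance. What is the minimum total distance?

Minimum total: 454 km

Optimal: Car 91→Route 6 (215 km), Car 106→Route 3 (103 km), Car 44→Route 4 (96 km), Car 12→Route 1 (40 km) — total 215+103+96+40 = 454 km.
Row-greedy (each truck in turn takes its cheapest remaining route) gives 784 km, worse by 330.
Checked against all permutations: 454 km is optimal.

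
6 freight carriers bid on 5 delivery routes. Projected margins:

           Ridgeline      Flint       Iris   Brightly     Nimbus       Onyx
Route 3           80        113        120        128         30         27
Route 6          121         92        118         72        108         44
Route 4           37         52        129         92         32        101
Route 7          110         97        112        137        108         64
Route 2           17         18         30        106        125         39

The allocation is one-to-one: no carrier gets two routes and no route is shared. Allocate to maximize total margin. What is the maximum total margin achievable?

Optimal: Flint→Route 3 ($113k), Ridgeline→Route 6 ($121k), Iris→Route 4 ($129k), Brightly→Route 7 ($137k), Nimbus→Route 2 ($125k) — total 113+121+129+137+125 = $625k.
Column-greedy (each route in turn goes to its best remaining carrier) gives $525k, worse by 100.
Swapping Flint↔Ridgeline (Flint→Route 6 $92k, Ridgeline→Route 3 $80k) loses 62.
Every other assignment is strictly worse.

Maximum total: $625k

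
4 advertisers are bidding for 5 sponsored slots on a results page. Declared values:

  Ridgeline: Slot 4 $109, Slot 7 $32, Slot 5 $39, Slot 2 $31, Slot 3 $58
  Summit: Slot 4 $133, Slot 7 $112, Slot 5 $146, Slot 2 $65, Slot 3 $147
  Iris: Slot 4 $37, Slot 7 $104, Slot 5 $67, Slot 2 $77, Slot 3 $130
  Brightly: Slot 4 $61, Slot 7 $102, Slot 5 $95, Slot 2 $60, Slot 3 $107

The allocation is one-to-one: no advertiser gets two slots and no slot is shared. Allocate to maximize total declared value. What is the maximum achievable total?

Optimal: Ridgeline→Slot 4 ($109), Summit→Slot 5 ($146), Iris→Slot 3 ($130), Brightly→Slot 7 ($102) — total 109+146+130+102 = $487.
Max-entry greedy (repeatedly take the single best remaining cell) gives $455, worse by 32.
No other one-to-one assignment exceeds $487.

Max total: $487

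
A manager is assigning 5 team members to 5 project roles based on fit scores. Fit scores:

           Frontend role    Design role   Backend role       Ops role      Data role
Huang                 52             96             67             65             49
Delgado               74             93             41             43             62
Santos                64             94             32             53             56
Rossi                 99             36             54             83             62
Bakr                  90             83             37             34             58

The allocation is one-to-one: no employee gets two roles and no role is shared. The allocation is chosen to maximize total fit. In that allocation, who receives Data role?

Delgado receives Data role.

Optimal: Huang→Backend role (67 pts), Delgado→Data role (62 pts), Santos→Design role (94 pts), Rossi→Ops role (83 pts), Bakr→Frontend role (90 pts) — total 67+62+94+83+90 = 396 pts.
No other one-to-one assignment exceeds 396 pts.
Delgado's own top role is Design role (93 pts), but forcing Delgado→Design role and reassigning the rest optimally gives only 389 pts — worse by 7.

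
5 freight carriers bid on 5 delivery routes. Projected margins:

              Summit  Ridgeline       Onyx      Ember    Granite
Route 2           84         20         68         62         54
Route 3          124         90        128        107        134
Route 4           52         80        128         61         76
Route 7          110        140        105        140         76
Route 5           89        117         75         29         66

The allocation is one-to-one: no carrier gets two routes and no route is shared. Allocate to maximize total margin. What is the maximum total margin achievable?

Optimal: Summit→Route 2 ($84k), Ridgeline→Route 5 ($117k), Onyx→Route 4 ($128k), Ember→Route 7 ($140k), Granite→Route 3 ($134k) — total 84+117+128+140+134 = $603k.
Max-entry greedy (repeatedly take the single best remaining cell) gives $553k, worse by 50.
No other one-to-one assignment exceeds $603k.

Max total: $603k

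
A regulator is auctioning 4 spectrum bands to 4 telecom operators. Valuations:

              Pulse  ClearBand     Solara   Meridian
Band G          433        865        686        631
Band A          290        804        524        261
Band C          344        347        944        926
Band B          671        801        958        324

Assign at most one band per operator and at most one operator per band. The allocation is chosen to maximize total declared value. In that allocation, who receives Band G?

Pulse receives Band G.

Optimal: Pulse→Band G ($433M), ClearBand→Band A ($804M), Solara→Band B ($958M), Meridian→Band C ($926M) — total 433+804+958+926 = $3121M.
Column-greedy (each band in turn goes to its best remaining operator) gives $2986M, worse by 135.
Swapping ClearBand↔Solara (ClearBand→Band B $801M, Solara→Band A $524M) loses 437.
No other one-to-one assignment exceeds $3121M.
Pulse's own top band is Band B ($671M), but forcing Pulse→Band B and reassigning the rest optimally gives only $3087M — worse by 34.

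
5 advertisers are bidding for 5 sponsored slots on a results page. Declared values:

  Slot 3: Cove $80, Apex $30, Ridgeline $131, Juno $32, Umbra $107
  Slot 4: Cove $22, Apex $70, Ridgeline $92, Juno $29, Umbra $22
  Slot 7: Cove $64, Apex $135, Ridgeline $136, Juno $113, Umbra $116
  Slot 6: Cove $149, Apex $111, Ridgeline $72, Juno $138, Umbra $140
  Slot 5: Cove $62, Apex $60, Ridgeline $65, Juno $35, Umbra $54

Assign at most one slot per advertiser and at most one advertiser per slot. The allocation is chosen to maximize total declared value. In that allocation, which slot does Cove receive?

Optimal: Cove→Slot 5 ($62), Apex→Slot 7 ($135), Ridgeline→Slot 4 ($92), Juno→Slot 6 ($138), Umbra→Slot 3 ($107) — total 62+135+92+138+107 = $534.
Row-greedy (each advertiser in turn takes its best remaining slot) gives $472, worse by 62.
Swapping Apex↔Juno (Apex→Slot 6 $111, Juno→Slot 7 $113) loses 49.
Cove's own top slot is Slot 6 ($149), but forcing Cove→Slot 6 and reassigning the rest optimally gives only $521 — worse by 13.

Cove receives Slot 5.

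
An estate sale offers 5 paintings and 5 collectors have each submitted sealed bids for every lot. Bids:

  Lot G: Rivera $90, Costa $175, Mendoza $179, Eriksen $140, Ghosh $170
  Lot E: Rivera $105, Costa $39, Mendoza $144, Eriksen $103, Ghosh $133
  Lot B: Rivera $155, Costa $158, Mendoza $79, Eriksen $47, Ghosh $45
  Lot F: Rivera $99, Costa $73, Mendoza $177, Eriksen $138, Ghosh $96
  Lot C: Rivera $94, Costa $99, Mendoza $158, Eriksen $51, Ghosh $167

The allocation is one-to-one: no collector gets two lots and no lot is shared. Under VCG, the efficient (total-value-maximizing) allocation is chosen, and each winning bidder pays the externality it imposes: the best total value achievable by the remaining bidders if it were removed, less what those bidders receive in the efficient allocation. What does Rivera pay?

Rivera pays $18.

Efficient allocation: Rivera→Lot B ($155), Costa→Lot G ($175), Mendoza→Lot E ($144), Eriksen→Lot F ($138), Ghosh→Lot C ($167); total welfare W = $779.
Rivera receives Lot B at value $155, so the others get W − 155 = $624.
Without Rivera: best allocation of the remaining 4 bidders over all 5 lots is Costa→Lot B ($158), Mendoza→Lot G ($179), Eriksen→Lot F ($138), Ghosh→Lot C ($167), total $642.
VCG payment = (others' best without Rivera) − (others' welfare with Rivera) = 642 − 624 = $18.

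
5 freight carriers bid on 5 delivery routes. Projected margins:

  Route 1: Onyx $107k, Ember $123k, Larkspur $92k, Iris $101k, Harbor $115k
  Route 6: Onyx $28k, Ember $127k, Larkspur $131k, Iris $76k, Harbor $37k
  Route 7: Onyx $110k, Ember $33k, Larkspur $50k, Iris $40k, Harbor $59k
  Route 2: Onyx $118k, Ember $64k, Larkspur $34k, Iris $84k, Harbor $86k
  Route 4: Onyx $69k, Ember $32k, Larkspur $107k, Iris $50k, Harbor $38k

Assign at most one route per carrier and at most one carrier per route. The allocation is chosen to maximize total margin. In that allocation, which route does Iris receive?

Optimal: Onyx→Route 7 ($110k), Ember→Route 6 ($127k), Larkspur→Route 4 ($107k), Iris→Route 2 ($84k), Harbor→Route 1 ($115k) — total 110+127+107+84+115 = $543k.
Max-entry greedy (repeatedly take the single best remaining cell) gives $481k, worse by 62.
Iris's own top route is Route 1 ($101k), but forcing Iris→Route 1 and reassigning the rest optimally gives only $531k — worse by 12.

Iris receives Route 2.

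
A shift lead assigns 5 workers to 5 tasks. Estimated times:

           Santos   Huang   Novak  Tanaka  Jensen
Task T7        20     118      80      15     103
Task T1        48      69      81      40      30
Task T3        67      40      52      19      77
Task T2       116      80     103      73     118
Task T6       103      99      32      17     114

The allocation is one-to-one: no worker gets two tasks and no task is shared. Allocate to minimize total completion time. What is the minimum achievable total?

Optimal: Santos→Task T7 (20 min), Huang→Task T2 (80 min), Novak→Task T6 (32 min), Tanaka→Task T3 (19 min), Jensen→Task T1 (30 min) — total 20+80+32+19+30 = 181 min.
Column-greedy (each task in turn goes to its cheapest remaining worker) gives 291 min, worse by 110.
Next-best assignment: Santos→Task T7, Huang→Task T3, Novak→Task T6, Tanaka→Task T2, Jensen→Task T1 = 195 min.

Minimum total: 181 min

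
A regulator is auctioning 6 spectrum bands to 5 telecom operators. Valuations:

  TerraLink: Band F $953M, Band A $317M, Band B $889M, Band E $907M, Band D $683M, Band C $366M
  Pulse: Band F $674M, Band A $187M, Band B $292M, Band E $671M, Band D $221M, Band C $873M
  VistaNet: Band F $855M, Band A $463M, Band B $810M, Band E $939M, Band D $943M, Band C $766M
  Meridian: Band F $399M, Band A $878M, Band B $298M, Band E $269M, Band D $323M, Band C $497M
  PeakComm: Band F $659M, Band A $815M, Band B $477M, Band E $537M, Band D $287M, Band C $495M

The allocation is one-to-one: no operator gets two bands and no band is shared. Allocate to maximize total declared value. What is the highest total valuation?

Optimal: TerraLink→Band E ($907M), Pulse→Band C ($873M), VistaNet→Band D ($943M), Meridian→Band A ($878M), PeakComm→Band F ($659M) — total 907+873+943+878+659 = $4260M.
Column-greedy (each band in turn goes to its best remaining operator) gives $3599M, worse by 661.
Checked against all permutations: $4260M is optimal.

Maximum total: $4260M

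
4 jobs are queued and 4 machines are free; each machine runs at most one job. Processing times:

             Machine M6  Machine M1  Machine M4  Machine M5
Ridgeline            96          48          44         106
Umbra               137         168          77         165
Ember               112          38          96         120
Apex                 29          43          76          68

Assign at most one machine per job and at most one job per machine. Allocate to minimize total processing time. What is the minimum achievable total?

Min total: 250 min

This is a one-to-one assignment (minimum-cost bipartite matching).
Optimal: Ridgeline→Machine M5 (106 min), Umbra→Machine M4 (77 min), Ember→Machine M1 (38 min), Apex→Machine M6 (29 min) — total 106+77+38+29 = 250 min.
Min-entry greedy (repeatedly take the single cheapest remaining cell) gives 276 min, worse by 26.
Next-best assignment: Ridgeline→Machine M1, Umbra→Machine M4, Ember→Machine M5, Apex→Machine M6 = 274 min.
Checked against all permutations: 250 min is optimal.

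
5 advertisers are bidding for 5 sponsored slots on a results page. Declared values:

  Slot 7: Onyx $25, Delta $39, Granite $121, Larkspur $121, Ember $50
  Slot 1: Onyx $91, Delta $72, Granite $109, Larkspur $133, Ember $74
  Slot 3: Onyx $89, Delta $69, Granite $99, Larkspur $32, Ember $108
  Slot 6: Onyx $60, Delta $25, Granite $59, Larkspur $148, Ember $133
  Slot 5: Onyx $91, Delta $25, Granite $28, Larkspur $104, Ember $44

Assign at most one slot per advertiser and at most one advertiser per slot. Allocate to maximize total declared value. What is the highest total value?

Maximum total: $547

Optimal: Onyx→Slot 5 ($91), Delta→Slot 3 ($69), Granite→Slot 7 ($121), Larkspur→Slot 1 ($133), Ember→Slot 6 ($133) — total 91+69+121+133+133 = $547.
Max-entry greedy (repeatedly take the single best remaining cell) gives $493, worse by 54.
Next-best assignment: Onyx→Slot 5, Delta→Slot 1, Granite→Slot 7, Larkspur→Slot 6, Ember→Slot 3 = $540.
No other one-to-one assignment exceeds $547.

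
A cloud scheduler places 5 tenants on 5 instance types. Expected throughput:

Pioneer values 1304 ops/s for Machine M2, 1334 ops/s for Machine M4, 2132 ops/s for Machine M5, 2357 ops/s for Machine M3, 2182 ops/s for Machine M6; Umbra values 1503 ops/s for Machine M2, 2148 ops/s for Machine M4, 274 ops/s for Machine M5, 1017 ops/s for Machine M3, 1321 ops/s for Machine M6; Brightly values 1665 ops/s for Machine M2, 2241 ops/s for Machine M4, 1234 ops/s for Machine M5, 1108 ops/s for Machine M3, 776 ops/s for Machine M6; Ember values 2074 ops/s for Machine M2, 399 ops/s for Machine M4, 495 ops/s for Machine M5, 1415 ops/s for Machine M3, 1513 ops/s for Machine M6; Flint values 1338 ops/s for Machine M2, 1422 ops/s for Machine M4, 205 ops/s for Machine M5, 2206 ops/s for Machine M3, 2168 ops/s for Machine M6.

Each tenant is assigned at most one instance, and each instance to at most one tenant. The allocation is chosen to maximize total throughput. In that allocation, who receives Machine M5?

This is the linear assignment problem.
Optimal: Pioneer→Machine M3 (2357 ops/s), Umbra→Machine M4 (2148 ops/s), Brightly→Machine M5 (1234 ops/s), Ember→Machine M2 (2074 ops/s), Flint→Machine M6 (2168 ops/s) — total 2357+2148+1234+2074+2168 = 9981 ops/s.
Column-greedy (each instance in turn goes to its best remaining tenant) gives 9974 ops/s, worse by 7.
Swapping Pioneer↔Flint (Pioneer→Machine M6 2182 ops/s, Flint→Machine M3 2206 ops/s) loses 137.
Brightly's own top instance is Machine M4 (2241 ops/s), but forcing Brightly→Machine M4 and reassigning the rest optimally gives only 9974 ops/s — worse by 7.

Brightly receives Machine M5.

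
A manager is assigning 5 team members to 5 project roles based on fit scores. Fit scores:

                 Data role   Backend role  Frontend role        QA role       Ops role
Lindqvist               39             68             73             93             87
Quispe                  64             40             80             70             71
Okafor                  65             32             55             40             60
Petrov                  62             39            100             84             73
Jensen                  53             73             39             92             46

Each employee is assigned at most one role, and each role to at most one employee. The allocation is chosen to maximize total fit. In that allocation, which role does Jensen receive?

This is the linear assignment problem.
Optimal: Lindqvist→QA role (93 pts), Quispe→Ops role (71 pts), Okafor→Data role (65 pts), Petrov→Frontend role (100 pts), Jensen→Backend role (73 pts) — total 93+71+65+100+73 = 402 pts.
Jensen's own top role is QA role (92 pts), but forcing Jensen→QA role and reassigning the rest optimally gives only 396 pts — worse by 6.

Jensen receives Backend role.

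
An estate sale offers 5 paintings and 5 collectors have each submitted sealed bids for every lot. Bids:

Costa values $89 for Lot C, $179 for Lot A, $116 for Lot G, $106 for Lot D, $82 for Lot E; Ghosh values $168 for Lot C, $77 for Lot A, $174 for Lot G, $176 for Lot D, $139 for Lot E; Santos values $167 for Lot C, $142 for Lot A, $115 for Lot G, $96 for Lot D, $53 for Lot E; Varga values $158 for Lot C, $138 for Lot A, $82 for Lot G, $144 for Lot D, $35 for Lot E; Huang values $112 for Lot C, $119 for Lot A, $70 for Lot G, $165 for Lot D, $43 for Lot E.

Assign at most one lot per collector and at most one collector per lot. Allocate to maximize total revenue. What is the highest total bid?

Maximum total: $756

Optimal: Costa→Lot A ($179), Ghosh→Lot E ($139), Santos→Lot G ($115), Varga→Lot C ($158), Huang→Lot D ($165) — total 179+139+115+158+165 = $756.
Column-greedy (each lot in turn goes to its best remaining collector) gives $662, worse by 94.
Swapping Ghosh↔Costa (Ghosh→Lot A $77, Costa→Lot E $82) loses 159.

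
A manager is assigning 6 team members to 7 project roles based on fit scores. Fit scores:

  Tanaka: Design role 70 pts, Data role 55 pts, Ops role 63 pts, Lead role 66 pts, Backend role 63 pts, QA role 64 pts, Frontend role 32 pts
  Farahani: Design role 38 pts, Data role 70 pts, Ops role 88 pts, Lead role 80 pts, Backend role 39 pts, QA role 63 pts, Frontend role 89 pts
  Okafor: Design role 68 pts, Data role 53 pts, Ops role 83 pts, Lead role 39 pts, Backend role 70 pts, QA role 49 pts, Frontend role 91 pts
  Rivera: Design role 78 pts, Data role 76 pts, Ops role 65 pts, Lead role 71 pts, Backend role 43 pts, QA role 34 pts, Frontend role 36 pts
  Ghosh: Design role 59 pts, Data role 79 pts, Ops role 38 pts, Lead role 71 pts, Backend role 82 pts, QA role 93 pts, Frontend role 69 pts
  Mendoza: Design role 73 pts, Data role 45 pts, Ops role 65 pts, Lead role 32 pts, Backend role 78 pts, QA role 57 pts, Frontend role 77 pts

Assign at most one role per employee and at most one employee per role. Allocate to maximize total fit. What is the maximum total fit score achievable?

Treat this as an assignment problem: match each employee to one role.
Optimal: Tanaka→Design role (70 pts), Farahani→Ops role (88 pts), Okafor→Frontend role (91 pts), Rivera→Data role (76 pts), Ghosh→QA role (93 pts), Mendoza→Backend role (78 pts) — total 70+88+91+76+93+78 = 496 pts.
Column-greedy (each role in turn goes to its best remaining employee) gives 438 pts, worse by 58.

Maximum total: 496 pts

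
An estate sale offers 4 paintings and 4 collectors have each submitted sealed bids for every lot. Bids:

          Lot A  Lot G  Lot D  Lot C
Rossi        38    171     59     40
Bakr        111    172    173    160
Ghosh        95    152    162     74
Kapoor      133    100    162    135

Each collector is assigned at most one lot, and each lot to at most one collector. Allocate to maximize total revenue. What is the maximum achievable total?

This is the linear assignment problem.
Optimal: Rossi→Lot G ($171), Bakr→Lot C ($160), Ghosh→Lot D ($162), Kapoor→Lot A ($133) — total 171+160+162+133 = $626.
Swapping Bakr↔Ghosh (Bakr→Lot D $173, Ghosh→Lot C $74) loses 75.

Max total: $626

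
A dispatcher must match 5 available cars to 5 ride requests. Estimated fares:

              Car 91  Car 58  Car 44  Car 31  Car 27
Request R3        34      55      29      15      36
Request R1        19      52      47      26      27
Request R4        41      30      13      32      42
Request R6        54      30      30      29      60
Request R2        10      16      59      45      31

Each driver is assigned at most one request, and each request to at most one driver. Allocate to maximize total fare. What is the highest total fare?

Max total: $248

Optimal: Car 91→Request R4 ($41), Car 58→Request R3 ($55), Car 44→Request R1 ($47), Car 31→Request R2 ($45), Car 27→Request R6 ($60) — total 41+55+47+45+60 = $248.
Next-best assignment: Car 91→Request R6, Car 58→Request R3, Car 44→Request R1, Car 31→Request R2, Car 27→Request R4 = $243.
Every other assignment is strictly worse.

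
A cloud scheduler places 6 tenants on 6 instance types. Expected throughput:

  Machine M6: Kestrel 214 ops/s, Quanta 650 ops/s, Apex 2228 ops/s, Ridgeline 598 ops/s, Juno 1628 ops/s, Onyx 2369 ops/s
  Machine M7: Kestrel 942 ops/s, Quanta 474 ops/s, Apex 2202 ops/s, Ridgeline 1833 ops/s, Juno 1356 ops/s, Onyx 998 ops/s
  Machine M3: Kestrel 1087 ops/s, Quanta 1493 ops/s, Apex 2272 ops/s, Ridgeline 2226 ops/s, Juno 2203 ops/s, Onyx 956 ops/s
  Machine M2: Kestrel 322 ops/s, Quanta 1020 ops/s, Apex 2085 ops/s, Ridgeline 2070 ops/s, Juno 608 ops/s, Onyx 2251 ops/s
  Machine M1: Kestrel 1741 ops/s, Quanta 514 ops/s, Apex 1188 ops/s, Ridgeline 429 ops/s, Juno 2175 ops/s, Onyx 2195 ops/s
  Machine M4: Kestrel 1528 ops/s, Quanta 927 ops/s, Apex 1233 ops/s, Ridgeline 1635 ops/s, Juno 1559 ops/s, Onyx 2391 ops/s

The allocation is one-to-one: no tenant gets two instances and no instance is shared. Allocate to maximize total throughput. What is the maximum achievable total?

This is a one-to-one assignment (maximum-weight bipartite matching).
Optimal: Kestrel→Machine M4 (1528 ops/s), Quanta→Machine M3 (1493 ops/s), Apex→Machine M7 (2202 ops/s), Ridgeline→Machine M2 (2070 ops/s), Juno→Machine M1 (2175 ops/s), Onyx→Machine M6 (2369 ops/s) — total 1528+1493+2202+2070+2175+2369 = 11837 ops/s.
Row-greedy (each tenant in turn takes its best remaining instance) gives 10089 ops/s, worse by 1748.
No other one-to-one assignment exceeds 11837 ops/s.

Max total: 11837 ops/s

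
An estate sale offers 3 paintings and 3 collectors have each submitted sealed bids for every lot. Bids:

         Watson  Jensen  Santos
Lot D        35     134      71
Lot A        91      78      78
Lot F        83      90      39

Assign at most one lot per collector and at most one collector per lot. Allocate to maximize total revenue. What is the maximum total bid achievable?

This is the linear assignment problem.
Optimal: Watson→Lot F ($83), Jensen→Lot D ($134), Santos→Lot A ($78) — total 83+134+78 = $295.
Next-best assignment: Watson→Lot A, Jensen→Lot D, Santos→Lot F = $264.

Max total: $295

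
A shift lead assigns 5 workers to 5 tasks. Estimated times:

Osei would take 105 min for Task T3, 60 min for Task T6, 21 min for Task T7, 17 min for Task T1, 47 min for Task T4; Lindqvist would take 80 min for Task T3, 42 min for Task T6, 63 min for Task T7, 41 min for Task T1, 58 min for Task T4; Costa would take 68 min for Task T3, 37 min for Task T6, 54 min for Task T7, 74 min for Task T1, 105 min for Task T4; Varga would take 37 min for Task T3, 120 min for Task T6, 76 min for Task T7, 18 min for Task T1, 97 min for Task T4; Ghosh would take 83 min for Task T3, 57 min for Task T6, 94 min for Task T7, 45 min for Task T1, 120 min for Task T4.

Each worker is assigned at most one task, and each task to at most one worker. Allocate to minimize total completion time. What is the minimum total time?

Min total: 198 min

This is a one-to-one assignment (minimum-cost bipartite matching).
Optimal: Osei→Task T7 (21 min), Lindqvist→Task T4 (58 min), Costa→Task T6 (37 min), Varga→Task T3 (37 min), Ghosh→Task T1 (45 min) — total 21+58+37+37+45 = 198 min.
Column-greedy (each task in turn goes to its cheapest remaining worker) gives 256 min, worse by 58.
Swapping Lindqvist↔Varga (Lindqvist→Task T3 80 min, Varga→Task T4 97 min) adds 82.
Checked against all permutations: 198 min is optimal.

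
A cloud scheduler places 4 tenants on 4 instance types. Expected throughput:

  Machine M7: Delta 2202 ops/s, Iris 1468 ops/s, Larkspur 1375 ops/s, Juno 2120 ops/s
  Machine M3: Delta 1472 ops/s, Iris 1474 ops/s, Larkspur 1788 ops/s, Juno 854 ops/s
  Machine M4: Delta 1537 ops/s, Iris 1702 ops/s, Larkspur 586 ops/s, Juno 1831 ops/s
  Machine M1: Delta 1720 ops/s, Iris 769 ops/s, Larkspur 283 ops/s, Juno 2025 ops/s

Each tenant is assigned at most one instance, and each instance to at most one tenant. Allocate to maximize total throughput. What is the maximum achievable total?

Maximum total: 7717 ops/s

This is the linear assignment problem.
Optimal: Delta→Machine M7 (2202 ops/s), Iris→Machine M4 (1702 ops/s), Larkspur→Machine M3 (1788 ops/s), Juno→Machine M1 (2025 ops/s) — total 2202+1702+1788+2025 = 7717 ops/s.
Column-greedy (each instance in turn goes to its best remaining tenant) gives 6590 ops/s, worse by 1127.
Next-best assignment: Delta→Machine M1, Iris→Machine M4, Larkspur→Machine M3, Juno→Machine M7 = 7330 ops/s.
Swapping Juno↔Delta (Juno→Machine M7 2120 ops/s, Delta→Machine M1 1720 ops/s) loses 387.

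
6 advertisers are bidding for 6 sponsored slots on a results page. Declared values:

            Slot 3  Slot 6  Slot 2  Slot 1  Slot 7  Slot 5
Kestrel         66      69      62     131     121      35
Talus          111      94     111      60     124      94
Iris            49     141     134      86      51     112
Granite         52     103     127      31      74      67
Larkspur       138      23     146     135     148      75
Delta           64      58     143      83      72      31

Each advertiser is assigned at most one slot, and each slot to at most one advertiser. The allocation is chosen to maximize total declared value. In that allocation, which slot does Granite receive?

Optimal: Kestrel→Slot 1 ($131), Talus→Slot 7 ($124), Iris→Slot 5 ($112), Granite→Slot 6 ($103), Larkspur→Slot 3 ($138), Delta→Slot 2 ($143) — total 131+124+112+103+138+143 = $751.
Column-greedy (each slot in turn goes to its best remaining advertiser) gives $744, worse by 7.
Next-best assignment: Kestrel→Slot 1, Talus→Slot 3, Iris→Slot 5, Granite→Slot 6, Larkspur→Slot 7, Delta→Slot 2 = $748.
Swapping Granite↔Larkspur (Granite→Slot 3 $52, Larkspur→Slot 6 $23) loses 166.
Checked against all permutations: $751 is optimal.
Granite's own top slot is Slot 2 ($127), but forcing Granite→Slot 2 and reassigning the rest optimally gives only $705 — worse by 46.

Granite receives Slot 6.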